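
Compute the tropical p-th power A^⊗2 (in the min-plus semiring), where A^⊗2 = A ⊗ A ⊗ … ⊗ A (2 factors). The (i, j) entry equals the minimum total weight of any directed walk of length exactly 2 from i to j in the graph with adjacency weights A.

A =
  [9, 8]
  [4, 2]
A^⊗2 =
  [12, 10]
  [6, 4]

Each entry (A^⊗2)_ij equals the minimum over all length-2 walks i = v_0 → v_1 → … → v_2 = j of Σ_t A[v_t][v_{t+1}]. For example, for (i, j) = (0, 1) we minimise over 2 possible intermediate vertex sequences; the minimum is 10, attained along the walk 0 → 1 → 1.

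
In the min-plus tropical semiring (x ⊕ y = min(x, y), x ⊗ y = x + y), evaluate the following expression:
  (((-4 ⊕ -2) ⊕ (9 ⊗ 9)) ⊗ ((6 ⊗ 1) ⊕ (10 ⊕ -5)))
(((-4 ⊕ -2) ⊕ (9 ⊗ 9)) ⊗ ((6 ⊗ 1) ⊕ (10 ⊕ -5))) = -9

Expand innermost to outermost. Recall ⊕ takes the minimum of its arguments and ⊗ takes their sum. Working out the expression (((-4 ⊕ -2) ⊕ (9 ⊗ 9)) ⊗ ((6 ⊗ 1) ⊕ (10 ⊕ -5))) gives -9.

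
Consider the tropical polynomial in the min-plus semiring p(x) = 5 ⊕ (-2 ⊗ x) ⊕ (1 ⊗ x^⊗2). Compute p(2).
p(2) = 0

A tropical monomial a ⊗ x^⊗i evaluates to a + i · x. Evaluating each term at x = 2:
  Term 0 contributes 5 + 0 · 2 = 5
  Term 1 contributes -2 + 1 · 2 = 0
  Term 2 contributes 1 + 2 · 2 = 5
p(2) = ⊕ of these = min[5, 0, 5] = 0.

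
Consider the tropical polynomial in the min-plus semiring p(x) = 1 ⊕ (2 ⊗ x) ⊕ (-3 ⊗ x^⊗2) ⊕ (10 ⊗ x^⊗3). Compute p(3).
p(3) = 1

A tropical monomial a ⊗ x^⊗i evaluates to a + i · x. Evaluating each term at x = 3:
  Term 0 contributes 1 + 0 · 3 = 1
  Term 1 contributes 2 + 1 · 3 = 5
  Term 2 contributes -3 + 2 · 3 = 3
  Term 3 contributes 10 + 3 · 3 = 19
p(3) = ⊕ of these = min[1, 5, 3, 19] = 1.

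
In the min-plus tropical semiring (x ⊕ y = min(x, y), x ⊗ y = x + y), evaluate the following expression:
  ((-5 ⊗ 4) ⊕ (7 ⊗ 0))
((-5 ⊗ 4) ⊕ (7 ⊗ 0)) = -1

Expand innermost to outermost. Recall ⊕ takes the minimum of its arguments and ⊗ takes their sum. Working out the expression ((-5 ⊗ 4) ⊕ (7 ⊗ 0)) gives -1.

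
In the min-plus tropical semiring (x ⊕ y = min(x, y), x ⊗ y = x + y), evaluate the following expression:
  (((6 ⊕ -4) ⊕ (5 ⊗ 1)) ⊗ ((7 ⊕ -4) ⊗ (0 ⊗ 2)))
(((6 ⊕ -4) ⊕ (5 ⊗ 1)) ⊗ ((7 ⊕ -4) ⊗ (0 ⊗ 2))) = -6

Expand innermost to outermost. Recall ⊕ takes the minimum of its arguments and ⊗ takes their sum. Working out the expression (((6 ⊕ -4) ⊕ (5 ⊗ 1)) ⊗ ((7 ⊕ -4) ⊗ (0 ⊗ 2))) gives -6.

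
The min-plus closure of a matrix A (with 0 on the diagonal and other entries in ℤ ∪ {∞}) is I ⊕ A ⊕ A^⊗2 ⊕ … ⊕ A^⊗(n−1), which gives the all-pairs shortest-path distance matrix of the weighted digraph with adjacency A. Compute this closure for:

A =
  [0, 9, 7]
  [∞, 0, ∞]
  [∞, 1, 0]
Closure =
  [0, 8, 7]
  [∞, 0, ∞]
  [∞, 1, 0]

This is the Floyd-Warshall all-pairs shortest-path computation. For each intermediate vertex k = 0, 1, …, 2, update dist[i][j] ← min(dist[i][j], dist[i][k] + dist[k][j]). The final matrix gives, for each (i, j), the minimum total weight of any directed path from i to j (possibly empty when i = j).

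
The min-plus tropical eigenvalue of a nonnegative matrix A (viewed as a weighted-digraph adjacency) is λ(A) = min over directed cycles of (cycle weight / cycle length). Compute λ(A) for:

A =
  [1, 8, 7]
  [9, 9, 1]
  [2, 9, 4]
λ(A) = 1

Enumerate directed cycles and compute their means (weight / length). Sample:
  cycle 0 → 0: weight = 1, length = 1, mean = 1/1 ≈ 1.000
  cycle 1 → 1: weight = 9, length = 1, mean = 9/1 ≈ 9.000
  cycle 2 → 2: weight = 4, length = 1, mean = 4/1 ≈ 4.000
  cycle 0 → 1 → 0: weight = 17, length = 2, mean = 17/2 ≈ 8.500
  cycle 0 → 2 → 0: weight = 9, length = 2, mean = 9/2 ≈ 4.500
  cycle 1 → 0 → 1: weight = 17, length = 2, mean = 17/2 ≈ 8.500
Minimum mean = 1.000, attained e.g. along the cycle 0 → 0 with weight 1 and length 1. So λ(A) = 1/1 = 1.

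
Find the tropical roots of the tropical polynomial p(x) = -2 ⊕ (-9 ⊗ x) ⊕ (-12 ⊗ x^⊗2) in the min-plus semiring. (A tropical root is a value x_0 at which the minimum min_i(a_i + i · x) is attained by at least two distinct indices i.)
Roots: {3, 7}

Each tropical root is a break point of the lower envelope of the lines y = a_i + i · x (there are 3 lines, with slopes 0, 1, ..., 2). Only the lines that attain the minimum somewhere contribute to roots; other lines are dominated. Here the surviving (envelope) indices are i = 2, i = 1, i = 0.
Intersections between consecutive envelope lines give the roots: for adjacent envelope indices i < j the intersection is x = (a_i − a_j) / (j − i). Reading off the sorted break points: {3, 7}.
Verification: at each break x_0, at least two indices attain the minimum of min_i(a_i + i · x_0).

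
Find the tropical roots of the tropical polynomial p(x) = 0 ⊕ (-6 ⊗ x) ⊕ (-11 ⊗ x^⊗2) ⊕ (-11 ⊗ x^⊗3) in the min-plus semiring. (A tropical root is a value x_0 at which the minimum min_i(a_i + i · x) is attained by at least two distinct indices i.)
Roots: {0, 5, 6}

Each tropical root is a break point of the lower envelope of the lines y = a_i + i · x (there are 4 lines, with slopes 0, 1, ..., 3). Only the lines that attain the minimum somewhere contribute to roots; other lines are dominated. Here the surviving (envelope) indices are i = 3, i = 2, i = 1, i = 0.
Intersections between consecutive envelope lines give the roots: for adjacent envelope indices i < j the intersection is x = (a_i − a_j) / (j − i). Reading off the sorted break points: {0, 5, 6}.
Verification: at each break x_0, at least two indices attain the minimum of min_i(a_i + i · x_0).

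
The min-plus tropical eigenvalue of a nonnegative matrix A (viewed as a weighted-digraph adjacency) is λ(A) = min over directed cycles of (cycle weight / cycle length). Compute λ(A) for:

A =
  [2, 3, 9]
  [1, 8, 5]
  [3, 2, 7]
λ(A) = 2

Enumerate directed cycles and compute their means (weight / length). Sample:
  cycle 0 → 0: weight = 2, length = 1, mean = 2/1 ≈ 2.000
  cycle 1 → 1: weight = 8, length = 1, mean = 8/1 ≈ 8.000
  cycle 2 → 2: weight = 7, length = 1, mean = 7/1 ≈ 7.000
  cycle 0 → 1 → 0: weight = 4, length = 2, mean = 4/2 ≈ 2.000
  cycle 0 → 2 → 0: weight = 12, length = 2, mean = 12/2 ≈ 6.000
  cycle 1 → 0 → 1: weight = 4, length = 2, mean = 4/2 ≈ 2.000
Minimum mean = 2.000, attained e.g. along the cycle 0 → 0 with weight 2 and length 1. So λ(A) = 2/1 = 2.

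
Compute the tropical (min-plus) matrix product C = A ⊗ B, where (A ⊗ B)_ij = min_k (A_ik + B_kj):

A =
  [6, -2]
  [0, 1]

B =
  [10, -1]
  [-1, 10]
A ⊗ B =
  [-3, 5]
  [0, -1]

Apply the min-plus product entry-by-entry:
  C[0][0] = min over k of (A[0][0] + B[0][0] = 6 + 10 = 16, A[0][1] + B[1][0] = -2 + -1 = -3) = -3 (attained at k = 1)
  C[0][1] = min over k of (A[0][0] + B[0][1] = 6 + -1 = 5, A[0][1] + B[1][1] = -2 + 10 = 8) = 5 (attained at k = 0)
  C[1][0] = min over k of (A[1][0] + B[0][0] = 0 + 10 = 10, A[1][1] + B[1][0] = 1 + -1 = 0) = 0 (attained at k = 1)
  C[1][1] = min over k of (A[1][0] + B[0][1] = 0 + -1 = -1, A[1][1] + B[1][1] = 1 + 10 = 11) = -1 (attained at k = 0)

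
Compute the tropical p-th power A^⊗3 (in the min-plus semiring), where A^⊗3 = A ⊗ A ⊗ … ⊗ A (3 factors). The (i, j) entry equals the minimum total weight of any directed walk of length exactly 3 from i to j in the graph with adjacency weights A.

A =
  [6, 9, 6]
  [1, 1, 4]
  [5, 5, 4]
A^⊗3 =
  [11, 11, 14]
  [3, 3, 6]
  [7, 7, 10]

Each entry (A^⊗3)_ij equals the minimum over all length-3 walks i = v_0 → v_1 → … → v_3 = j of Σ_t A[v_t][v_{t+1}]. For example, for (i, j) = (0, 2) we minimise over 9 possible intermediate vertex sequences; the minimum is 14, attained along the walk 0 → 1 → 1 → 2.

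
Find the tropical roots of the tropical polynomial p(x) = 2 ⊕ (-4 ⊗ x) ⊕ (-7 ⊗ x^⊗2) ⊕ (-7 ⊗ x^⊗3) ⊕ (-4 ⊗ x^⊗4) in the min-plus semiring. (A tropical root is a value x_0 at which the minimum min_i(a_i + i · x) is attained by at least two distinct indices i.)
Roots: {-3, 0, 3, 6}

Each tropical root is a break point of the lower envelope of the lines y = a_i + i · x (there are 5 lines, with slopes 0, 1, ..., 4). Only the lines that attain the minimum somewhere contribute to roots; other lines are dominated. Here the surviving (envelope) indices are i = 4, i = 3, i = 2, i = 1, i = 0.
Intersections between consecutive envelope lines give the roots: for adjacent envelope indices i < j the intersection is x = (a_i − a_j) / (j − i). Reading off the sorted break points: {-3, 0, 3, 6}.
Verification: at each break x_0, at least two indices attain the minimum of min_i(a_i + i · x_0).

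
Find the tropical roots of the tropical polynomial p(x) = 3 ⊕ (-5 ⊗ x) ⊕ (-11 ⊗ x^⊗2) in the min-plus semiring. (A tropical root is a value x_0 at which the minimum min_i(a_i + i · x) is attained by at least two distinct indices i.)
Roots: {6, 8}

Each tropical root is a break point of the lower envelope of the lines y = a_i + i · x (there are 3 lines, with slopes 0, 1, ..., 2). Only the lines that attain the minimum somewhere contribute to roots; other lines are dominated. Here the surviving (envelope) indices are i = 2, i = 1, i = 0.
Intersections between consecutive envelope lines give the roots: for adjacent envelope indices i < j the intersection is x = (a_i − a_j) / (j − i). Reading off the sorted break points: {6, 8}.
Verification: at each break x_0, at least two indices attain the minimum of min_i(a_i + i · x_0).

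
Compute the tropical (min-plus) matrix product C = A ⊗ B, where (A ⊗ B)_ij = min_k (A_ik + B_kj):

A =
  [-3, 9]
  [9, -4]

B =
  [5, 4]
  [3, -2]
A ⊗ B =
  [2, 1]
  [-1, -6]

Apply the min-plus product entry-by-entry:
  C[0][0] = min over k of (A[0][0] + B[0][0] = -3 + 5 = 2, A[0][1] + B[1][0] = 9 + 3 = 12) = 2 (attained at k = 0)
  C[0][1] = min over k of (A[0][0] + B[0][1] = -3 + 4 = 1, A[0][1] + B[1][1] = 9 + -2 = 7) = 1 (attained at k = 0)
  C[1][0] = min over k of (A[1][0] + B[0][0] = 9 + 5 = 14, A[1][1] + B[1][0] = -4 + 3 = -1) = -1 (attained at k = 1)
  C[1][1] = min over k of (A[1][0] + B[0][1] = 9 + 4 = 13, A[1][1] + B[1][1] = -4 + -2 = -6) = -6 (attained at k = 1)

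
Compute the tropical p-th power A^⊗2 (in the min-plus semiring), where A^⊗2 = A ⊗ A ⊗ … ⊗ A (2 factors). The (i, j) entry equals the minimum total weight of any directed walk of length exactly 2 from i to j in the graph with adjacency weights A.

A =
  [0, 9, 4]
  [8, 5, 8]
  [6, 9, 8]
A^⊗2 =
  [0, 9, 4]
  [8, 10, 12]
  [6, 14, 10]

Each entry (A^⊗2)_ij equals the minimum over all length-2 walks i = v_0 → v_1 → … → v_2 = j of Σ_t A[v_t][v_{t+1}]. For example, for (i, j) = (0, 2) we minimise over 3 possible intermediate vertex sequences; the minimum is 4, attained along the walk 0 → 0 → 2.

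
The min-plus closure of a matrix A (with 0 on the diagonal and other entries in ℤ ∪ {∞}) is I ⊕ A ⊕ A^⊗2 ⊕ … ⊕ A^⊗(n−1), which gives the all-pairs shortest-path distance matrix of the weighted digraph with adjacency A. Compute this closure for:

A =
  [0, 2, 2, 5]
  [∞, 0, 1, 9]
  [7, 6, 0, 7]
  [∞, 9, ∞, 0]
Closure =
  [0, 2, 2, 5]
  [8, 0, 1, 8]
  [7, 6, 0, 7]
  [17, 9, 10, 0]

This is the Floyd-Warshall all-pairs shortest-path computation. For each intermediate vertex k = 0, 1, …, 3, update dist[i][j] ← min(dist[i][j], dist[i][k] + dist[k][j]). The final matrix gives, for each (i, j), the minimum total weight of any directed path from i to j (possibly empty when i = j).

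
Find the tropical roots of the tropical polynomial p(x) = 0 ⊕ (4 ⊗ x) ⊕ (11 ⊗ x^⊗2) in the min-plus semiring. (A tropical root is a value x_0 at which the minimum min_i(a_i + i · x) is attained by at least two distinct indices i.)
Roots: {-7, -4}

Each tropical root is a break point of the lower envelope of the lines y = a_i + i · x (there are 3 lines, with slopes 0, 1, ..., 2). Only the lines that attain the minimum somewhere contribute to roots; other lines are dominated. Here the surviving (envelope) indices are i = 2, i = 1, i = 0.
Intersections between consecutive envelope lines give the roots: for adjacent envelope indices i < j the intersection is x = (a_i − a_j) / (j − i). Reading off the sorted break points: {-7, -4}.
Verification: at each break x_0, at least two indices attain the minimum of min_i(a_i + i · x_0).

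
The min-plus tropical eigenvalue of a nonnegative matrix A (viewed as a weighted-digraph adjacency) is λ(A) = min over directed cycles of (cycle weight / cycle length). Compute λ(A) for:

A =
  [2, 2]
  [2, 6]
λ(A) = 2

Enumerate directed cycles and compute their means (weight / length). Sample:
  cycle 0 → 0: weight = 2, length = 1, mean = 2/1 ≈ 2.000
  cycle 1 → 1: weight = 6, length = 1, mean = 6/1 ≈ 6.000
  cycle 0 → 1 → 0: weight = 4, length = 2, mean = 4/2 ≈ 2.000
  cycle 1 → 0 → 1: weight = 4, length = 2, mean = 4/2 ≈ 2.000
Minimum mean = 2.000, attained e.g. along the cycle 0 → 0 with weight 2 and length 1. So λ(A) = 2/1 = 2.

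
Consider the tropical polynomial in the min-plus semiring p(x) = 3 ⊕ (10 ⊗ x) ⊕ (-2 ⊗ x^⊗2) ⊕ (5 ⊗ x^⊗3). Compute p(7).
p(7) = 3

A tropical monomial a ⊗ x^⊗i evaluates to a + i · x. Evaluating each term at x = 7:
  Term 0 contributes 3 + 0 · 7 = 3
  Term 1 contributes 10 + 1 · 7 = 17
  Term 2 contributes -2 + 2 · 7 = 12
  Term 3 contributes 5 + 3 · 7 = 26
p(7) = ⊕ of these = min[3, 17, 12, 26] = 3.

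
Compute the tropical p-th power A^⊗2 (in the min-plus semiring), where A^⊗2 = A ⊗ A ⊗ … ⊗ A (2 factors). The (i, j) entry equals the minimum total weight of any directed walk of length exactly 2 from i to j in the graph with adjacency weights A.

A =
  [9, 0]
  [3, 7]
A^⊗2 =
  [3, 7]
  [10, 3]

Each entry (A^⊗2)_ij equals the minimum over all length-2 walks i = v_0 → v_1 → … → v_2 = j of Σ_t A[v_t][v_{t+1}]. For example, for (i, j) = (0, 1) we minimise over 2 possible intermediate vertex sequences; the minimum is 7, attained along the walk 0 → 1 → 1.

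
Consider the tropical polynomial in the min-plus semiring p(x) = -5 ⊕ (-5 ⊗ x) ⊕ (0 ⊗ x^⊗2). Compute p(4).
p(4) = -5

A tropical monomial a ⊗ x^⊗i evaluates to a + i · x. Evaluating each term at x = 4:
  Term 0 contributes -5 + 0 · 4 = -5
  Term 1 contributes -5 + 1 · 4 = -1
  Term 2 contributes 0 + 2 · 4 = 8
p(4) = ⊕ of these = min[-5, -1, 8] = -5.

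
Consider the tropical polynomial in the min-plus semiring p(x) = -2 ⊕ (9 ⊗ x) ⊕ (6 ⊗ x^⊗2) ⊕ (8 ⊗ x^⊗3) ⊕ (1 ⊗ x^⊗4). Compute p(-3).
p(-3) = -11

A tropical monomial a ⊗ x^⊗i evaluates to a + i · x. Evaluating each term at x = -3:
  Term 0 contributes -2 + 0 · -3 = -2
  Term 1 contributes 9 + 1 · -3 = 6
  Term 2 contributes 6 + 2 · -3 = 0
  Term 3 contributes 8 + 3 · -3 = -1
  Term 4 contributes 1 + 4 · -3 = -11
p(-3) = ⊕ of these = min[-2, 6, 0, -1, -11] = -11.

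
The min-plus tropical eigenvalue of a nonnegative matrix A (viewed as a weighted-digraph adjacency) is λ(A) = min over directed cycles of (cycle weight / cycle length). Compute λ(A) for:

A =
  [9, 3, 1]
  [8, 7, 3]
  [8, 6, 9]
λ(A) = 9/2

Enumerate directed cycles and compute their means (weight / length). Sample:
  cycle 0 → 0: weight = 9, length = 1, mean = 9/1 ≈ 9.000
  cycle 1 → 1: weight = 7, length = 1, mean = 7/1 ≈ 7.000
  cycle 2 → 2: weight = 9, length = 1, mean = 9/1 ≈ 9.000
  cycle 0 → 1 → 0: weight = 11, length = 2, mean = 11/2 ≈ 5.500
  cycle 0 → 2 → 0: weight = 9, length = 2, mean = 9/2 ≈ 4.500
  cycle 1 → 0 → 1: weight = 11, length = 2, mean = 11/2 ≈ 5.500
Minimum mean = 4.500, attained e.g. along the cycle 0 → 2 → 0 with weight 9 and length 2. So λ(A) = 9/2 = 9/2.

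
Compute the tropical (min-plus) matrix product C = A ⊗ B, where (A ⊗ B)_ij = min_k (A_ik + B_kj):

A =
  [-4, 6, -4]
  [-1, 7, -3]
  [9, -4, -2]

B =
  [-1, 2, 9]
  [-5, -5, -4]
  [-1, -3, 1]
A ⊗ B =
  [-5, -7, -3]
  [-4, -6, -2]
  [-9, -9, -8]

Apply the min-plus product entry-by-entry:
  C[0][0] = min over k of (A[0][0] + B[0][0] = -4 + -1 = -5, A[0][1] + B[1][0] = 6 + -5 = 1, A[0][2] + B[2][0] = -4 + -1 = -5) = -5 (attained at k = 0)
  C[0][1] = min over k of (A[0][0] + B[0][1] = -4 + 2 = -2, A[0][1] + B[1][1] = 6 + -5 = 1, A[0][2] + B[2][1] = -4 + -3 = -7) = -7 (attained at k = 2)
  C[0][2] = min over k of (A[0][0] + B[0][2] = -4 + 9 = 5, A[0][1] + B[1][2] = 6 + -4 = 2, A[0][2] + B[2][2] = -4 + 1 = -3) = -3 (attained at k = 2)
  C[1][0] = min over k of (A[1][0] + B[0][0] = -1 + -1 = -2, A[1][1] + B[1][0] = 7 + -5 = 2, A[1][2] + B[2][0] = -3 + -1 = -4) = -4 (attained at k = 2)
  C[1][1] = min over k of (A[1][0] + B[0][1] = -1 + 2 = 1, A[1][1] + B[1][1] = 7 + -5 = 2, A[1][2] + B[2][1] = -3 + -3 = -6) = -6 (attained at k = 2)
  C[1][2] = min over k of (A[1][0] + B[0][2] = -1 + 9 = 8, A[1][1] + B[1][2] = 7 + -4 = 3, A[1][2] + B[2][2] = -3 + 1 = -2) = -2 (attained at k = 2)
  C[2][0] = min over k of (A[2][0] + B[0][0] = 9 + -1 = 8, A[2][1] + B[1][0] = -4 + -5 = -9, A[2][2] + B[2][0] = -2 + -1 = -3) = -9 (attained at k = 1)
  C[2][1] = min over k of (A[2][0] + B[0][1] = 9 + 2 = 11, A[2][1] + B[1][1] = -4 + -5 = -9, A[2][2] + B[2][1] = -2 + -3 = -5) = -9 (attained at k = 1)
  C[2][2] = min over k of (A[2][0] + B[0][2] = 9 + 9 = 18, A[2][1] + B[1][2] = -4 + -4 = -8, A[2][2] + B[2][2] = -2 + 1 = -1) = -8 (attained at k = 1)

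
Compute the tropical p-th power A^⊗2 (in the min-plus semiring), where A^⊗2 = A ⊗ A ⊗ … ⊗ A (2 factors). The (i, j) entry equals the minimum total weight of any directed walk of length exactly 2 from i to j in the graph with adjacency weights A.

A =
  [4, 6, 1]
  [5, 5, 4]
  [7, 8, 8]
A^⊗2 =
  [8, 9, 5]
  [9, 10, 6]
  [11, 13, 8]

Each entry (A^⊗2)_ij equals the minimum over all length-2 walks i = v_0 → v_1 → … → v_2 = j of Σ_t A[v_t][v_{t+1}]. For example, for (i, j) = (0, 2) we minimise over 3 possible intermediate vertex sequences; the minimum is 5, attained along the walk 0 → 0 → 2.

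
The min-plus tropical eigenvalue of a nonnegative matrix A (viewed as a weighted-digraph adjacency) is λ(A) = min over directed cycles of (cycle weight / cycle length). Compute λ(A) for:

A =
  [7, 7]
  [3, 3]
λ(A) = 3

Enumerate directed cycles and compute their means (weight / length). Sample:
  cycle 0 → 0: weight = 7, length = 1, mean = 7/1 ≈ 7.000
  cycle 1 → 1: weight = 3, length = 1, mean = 3/1 ≈ 3.000
  cycle 0 → 1 → 0: weight = 10, length = 2, mean = 10/2 ≈ 5.000
  cycle 1 → 0 → 1: weight = 10, length = 2, mean = 10/2 ≈ 5.000
Minimum mean = 3.000, attained e.g. along the cycle 1 → 1 with weight 3 and length 1. So λ(A) = 3/1 = 3.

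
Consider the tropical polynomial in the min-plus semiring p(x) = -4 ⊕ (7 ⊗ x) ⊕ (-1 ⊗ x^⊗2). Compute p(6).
p(6) = -4

A tropical monomial a ⊗ x^⊗i evaluates to a + i · x. Evaluating each term at x = 6:
  Term 0 contributes -4 + 0 · 6 = -4
  Term 1 contributes 7 + 1 · 6 = 13
  Term 2 contributes -1 + 2 · 6 = 11
p(6) = ⊕ of these = min[-4, 13, 11] = -4.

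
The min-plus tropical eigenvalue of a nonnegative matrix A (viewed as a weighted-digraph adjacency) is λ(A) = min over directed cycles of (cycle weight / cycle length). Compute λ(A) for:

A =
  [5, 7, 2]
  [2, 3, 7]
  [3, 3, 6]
λ(A) = 7/3

Enumerate directed cycles and compute their means (weight / length). Sample:
  cycle 0 → 0: weight = 5, length = 1, mean = 5/1 ≈ 5.000
  cycle 1 → 1: weight = 3, length = 1, mean = 3/1 ≈ 3.000
  cycle 2 → 2: weight = 6, length = 1, mean = 6/1 ≈ 6.000
  cycle 0 → 1 → 0: weight = 9, length = 2, mean = 9/2 ≈ 4.500
  cycle 0 → 2 → 0: weight = 5, length = 2, mean = 5/2 ≈ 2.500
  cycle 1 → 0 → 1: weight = 9, length = 2, mean = 9/2 ≈ 4.500
Minimum mean = 2.333, attained e.g. along the cycle 0 → 2 → 1 → 0 with weight 7 and length 3. So λ(A) = 7/3 = 7/3.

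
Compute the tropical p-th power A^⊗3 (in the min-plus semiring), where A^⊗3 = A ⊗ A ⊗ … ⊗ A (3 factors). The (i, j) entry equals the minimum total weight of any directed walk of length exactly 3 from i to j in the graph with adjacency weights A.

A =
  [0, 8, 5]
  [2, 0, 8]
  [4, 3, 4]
A^⊗3 =
  [0, 8, 5]
  [2, 0, 7]
  [4, 3, 9]

Each entry (A^⊗3)_ij equals the minimum over all length-3 walks i = v_0 → v_1 → … → v_3 = j of Σ_t A[v_t][v_{t+1}]. For example, for (i, j) = (0, 2) we minimise over 9 possible intermediate vertex sequences; the minimum is 5, attained along the walk 0 → 0 → 0 → 2.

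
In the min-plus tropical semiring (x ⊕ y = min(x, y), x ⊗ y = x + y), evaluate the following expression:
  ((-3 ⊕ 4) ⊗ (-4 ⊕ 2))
((-3 ⊕ 4) ⊗ (-4 ⊕ 2)) = -7

Expand innermost to outermost. Recall ⊕ takes the minimum of its arguments and ⊗ takes their sum. Working out the expression ((-3 ⊕ 4) ⊗ (-4 ⊕ 2)) gives -7.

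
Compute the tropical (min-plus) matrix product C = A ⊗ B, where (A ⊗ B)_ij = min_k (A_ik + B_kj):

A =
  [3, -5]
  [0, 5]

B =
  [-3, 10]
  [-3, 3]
A ⊗ B =
  [-8, -2]
  [-3, 8]

Apply the min-plus product entry-by-entry:
  C[0][0] = min over k of (A[0][0] + B[0][0] = 3 + -3 = 0, A[0][1] + B[1][0] = -5 + -3 = -8) = -8 (attained at k = 1)
  C[0][1] = min over k of (A[0][0] + B[0][1] = 3 + 10 = 13, A[0][1] + B[1][1] = -5 + 3 = -2) = -2 (attained at k = 1)
  C[1][0] = min over k of (A[1][0] + B[0][0] = 0 + -3 = -3, A[1][1] + B[1][0] = 5 + -3 = 2) = -3 (attained at k = 0)
  C[1][1] = min over k of (A[1][0] + B[0][1] = 0 + 10 = 10, A[1][1] + B[1][1] = 5 + 3 = 8) = 8 (attained at k = 1)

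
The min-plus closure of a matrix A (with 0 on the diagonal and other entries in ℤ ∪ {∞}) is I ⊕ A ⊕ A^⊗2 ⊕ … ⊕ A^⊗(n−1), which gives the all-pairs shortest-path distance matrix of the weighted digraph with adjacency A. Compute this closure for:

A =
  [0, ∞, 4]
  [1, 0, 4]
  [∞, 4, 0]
Closure =
  [0, 8, 4]
  [1, 0, 4]
  [5, 4, 0]

This is the Floyd-Warshall all-pairs shortest-path computation. For each intermediate vertex k = 0, 1, …, 2, update dist[i][j] ← min(dist[i][j], dist[i][k] + dist[k][j]). The final matrix gives, for each (i, j), the minimum total weight of any directed path from i to j (possibly empty when i = j).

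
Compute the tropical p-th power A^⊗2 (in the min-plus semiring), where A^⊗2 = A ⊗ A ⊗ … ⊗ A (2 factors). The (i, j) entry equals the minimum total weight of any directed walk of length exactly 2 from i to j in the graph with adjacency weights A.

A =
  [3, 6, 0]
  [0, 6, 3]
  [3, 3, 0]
A^⊗2 =
  [3, 3, 0]
  [3, 6, 0]
  [3, 3, 0]

Each entry (A^⊗2)_ij equals the minimum over all length-2 walks i = v_0 → v_1 → … → v_2 = j of Σ_t A[v_t][v_{t+1}]. For example, for (i, j) = (0, 2) we minimise over 3 possible intermediate vertex sequences; the minimum is 0, attained along the walk 0 → 2 → 2.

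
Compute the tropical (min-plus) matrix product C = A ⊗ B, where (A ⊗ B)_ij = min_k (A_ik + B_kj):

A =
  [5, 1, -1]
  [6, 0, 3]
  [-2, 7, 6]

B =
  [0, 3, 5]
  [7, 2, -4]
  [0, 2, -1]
A ⊗ B =
  [-1, 1, -3]
  [3, 2, -4]
  [-2, 1, 3]

Apply the min-plus product entry-by-entry:
  C[0][0] = min over k of (A[0][0] + B[0][0] = 5 + 0 = 5, A[0][1] + B[1][0] = 1 + 7 = 8, A[0][2] + B[2][0] = -1 + 0 = -1) = -1 (attained at k = 2)
  C[0][1] = min over k of (A[0][0] + B[0][1] = 5 + 3 = 8, A[0][1] + B[1][1] = 1 + 2 = 3, A[0][2] + B[2][1] = -1 + 2 = 1) = 1 (attained at k = 2)
  C[0][2] = min over k of (A[0][0] + B[0][2] = 5 + 5 = 10, A[0][1] + B[1][2] = 1 + -4 = -3, A[0][2] + B[2][2] = -1 + -1 = -2) = -3 (attained at k = 1)
  C[1][0] = min over k of (A[1][0] + B[0][0] = 6 + 0 = 6, A[1][1] + B[1][0] = 0 + 7 = 7, A[1][2] + B[2][0] = 3 + 0 = 3) = 3 (attained at k = 2)
  C[1][1] = min over k of (A[1][0] + B[0][1] = 6 + 3 = 9, A[1][1] + B[1][1] = 0 + 2 = 2, A[1][2] + B[2][1] = 3 + 2 = 5) = 2 (attained at k = 1)
  C[1][2] = min over k of (A[1][0] + B[0][2] = 6 + 5 = 11, A[1][1] + B[1][2] = 0 + -4 = -4, A[1][2] + B[2][2] = 3 + -1 = 2) = -4 (attained at k = 1)
  C[2][0] = min over k of (A[2][0] + B[0][0] = -2 + 0 = -2, A[2][1] + B[1][0] = 7 + 7 = 14, A[2][2] + B[2][0] = 6 + 0 = 6) = -2 (attained at k = 0)
  C[2][1] = min over k of (A[2][0] + B[0][1] = -2 + 3 = 1, A[2][1] + B[1][1] = 7 + 2 = 9, A[2][2] + B[2][1] = 6 + 2 = 8) = 1 (attained at k = 0)
  C[2][2] = min over k of (A[2][0] + B[0][2] = -2 + 5 = 3, A[2][1] + B[1][2] = 7 + -4 = 3, A[2][2] + B[2][2] = 6 + -1 = 5) = 3 (attained at k = 0)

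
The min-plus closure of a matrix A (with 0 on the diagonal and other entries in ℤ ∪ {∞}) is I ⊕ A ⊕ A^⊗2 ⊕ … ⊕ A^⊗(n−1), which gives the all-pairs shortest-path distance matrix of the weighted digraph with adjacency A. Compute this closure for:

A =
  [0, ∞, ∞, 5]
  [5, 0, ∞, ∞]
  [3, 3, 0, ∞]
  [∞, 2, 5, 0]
Closure =
  [0, 7, 10, 5]
  [5, 0, 15, 10]
  [3, 3, 0, 8]
  [7, 2, 5, 0]

This is the Floyd-Warshall all-pairs shortest-path computation. For each intermediate vertex k = 0, 1, …, 3, update dist[i][j] ← min(dist[i][j], dist[i][k] + dist[k][j]). The final matrix gives, for each (i, j), the minimum total weight of any directed path from i to j (possibly empty when i = j).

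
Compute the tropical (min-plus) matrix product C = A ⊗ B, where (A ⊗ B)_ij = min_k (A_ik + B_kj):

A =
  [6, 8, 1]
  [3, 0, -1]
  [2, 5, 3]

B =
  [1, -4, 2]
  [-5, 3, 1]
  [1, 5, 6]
A ⊗ B =
  [2, 2, 7]
  [-5, -1, 1]
  [0, -2, 4]

Apply the min-plus product entry-by-entry:
  C[0][0] = min over k of (A[0][0] + B[0][0] = 6 + 1 = 7, A[0][1] + B[1][0] = 8 + -5 = 3, A[0][2] + B[2][0] = 1 + 1 = 2) = 2 (attained at k = 2)
  C[0][1] = min over k of (A[0][0] + B[0][1] = 6 + -4 = 2, A[0][1] + B[1][1] = 8 + 3 = 11, A[0][2] + B[2][1] = 1 + 5 = 6) = 2 (attained at k = 0)
  C[0][2] = min over k of (A[0][0] + B[0][2] = 6 + 2 = 8, A[0][1] + B[1][2] = 8 + 1 = 9, A[0][2] + B[2][2] = 1 + 6 = 7) = 7 (attained at k = 2)
  C[1][0] = min over k of (A[1][0] + B[0][0] = 3 + 1 = 4, A[1][1] + B[1][0] = 0 + -5 = -5, A[1][2] + B[2][0] = -1 + 1 = 0) = -5 (attained at k = 1)
  C[1][1] = min over k of (A[1][0] + B[0][1] = 3 + -4 = -1, A[1][1] + B[1][1] = 0 + 3 = 3, A[1][2] + B[2][1] = -1 + 5 = 4) = -1 (attained at k = 0)
  C[1][2] = min over k of (A[1][0] + B[0][2] = 3 + 2 = 5, A[1][1] + B[1][2] = 0 + 1 = 1, A[1][2] + B[2][2] = -1 + 6 = 5) = 1 (attained at k = 1)
  C[2][0] = min over k of (A[2][0] + B[0][0] = 2 + 1 = 3, A[2][1] + B[1][0] = 5 + -5 = 0, A[2][2] + B[2][0] = 3 + 1 = 4) = 0 (attained at k = 1)
  C[2][1] = min over k of (A[2][0] + B[0][1] = 2 + -4 = -2, A[2][1] + B[1][1] = 5 + 3 = 8, A[2][2] + B[2][1] = 3 + 5 = 8) = -2 (attained at k = 0)
  C[2][2] = min over k of (A[2][0] + B[0][2] = 2 + 2 = 4, A[2][1] + B[1][2] = 5 + 1 = 6, A[2][2] + B[2][2] = 3 + 6 = 9) = 4 (attained at k = 0)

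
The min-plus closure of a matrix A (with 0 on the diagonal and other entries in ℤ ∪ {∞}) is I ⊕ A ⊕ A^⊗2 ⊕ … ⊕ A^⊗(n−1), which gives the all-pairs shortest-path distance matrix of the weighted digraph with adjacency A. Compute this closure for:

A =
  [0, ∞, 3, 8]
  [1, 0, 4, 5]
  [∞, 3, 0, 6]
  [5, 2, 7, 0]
Closure =
  [0, 6, 3, 8]
  [1, 0, 4, 5]
  [4, 3, 0, 6]
  [3, 2, 6, 0]

This is the Floyd-Warshall all-pairs shortest-path computation. For each intermediate vertex k = 0, 1, …, 3, update dist[i][j] ← min(dist[i][j], dist[i][k] + dist[k][j]). The final matrix gives, for each (i, j), the minimum total weight of any directed path from i to j (possibly empty when i = j).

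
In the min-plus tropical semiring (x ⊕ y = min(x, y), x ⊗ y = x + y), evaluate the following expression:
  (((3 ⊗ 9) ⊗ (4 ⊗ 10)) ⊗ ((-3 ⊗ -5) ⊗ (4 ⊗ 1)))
(((3 ⊗ 9) ⊗ (4 ⊗ 10)) ⊗ ((-3 ⊗ -5) ⊗ (4 ⊗ 1))) = 23

Expand innermost to outermost. Recall ⊕ takes the minimum of its arguments and ⊗ takes their sum. Working out the expression (((3 ⊗ 9) ⊗ (4 ⊗ 10)) ⊗ ((-3 ⊗ -5) ⊗ (4 ⊗ 1))) gives 23.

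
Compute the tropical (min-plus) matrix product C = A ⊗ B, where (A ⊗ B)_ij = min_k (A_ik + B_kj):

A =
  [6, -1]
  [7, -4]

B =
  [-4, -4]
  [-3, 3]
A ⊗ B =
  [-4, 2]
  [-7, -1]

Apply the min-plus product entry-by-entry:
  C[0][0] = min over k of (A[0][0] + B[0][0] = 6 + -4 = 2, A[0][1] + B[1][0] = -1 + -3 = -4) = -4 (attained at k = 1)
  C[0][1] = min over k of (A[0][0] + B[0][1] = 6 + -4 = 2, A[0][1] + B[1][1] = -1 + 3 = 2) = 2 (attained at k = 0)
  C[1][0] = min over k of (A[1][0] + B[0][0] = 7 + -4 = 3, A[1][1] + B[1][0] = -4 + -3 = -7) = -7 (attained at k = 1)
  C[1][1] = min over k of (A[1][0] + B[0][1] = 7 + -4 = 3, A[1][1] + B[1][1] = -4 + 3 = -1) = -1 (attained at k = 1)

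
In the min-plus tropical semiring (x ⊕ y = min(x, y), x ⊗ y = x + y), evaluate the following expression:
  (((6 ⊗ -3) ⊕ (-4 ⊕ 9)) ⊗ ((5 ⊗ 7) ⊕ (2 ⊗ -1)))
(((6 ⊗ -3) ⊕ (-4 ⊕ 9)) ⊗ ((5 ⊗ 7) ⊕ (2 ⊗ -1))) = -3

Expand innermost to outermost. Recall ⊕ takes the minimum of its arguments and ⊗ takes their sum. Working out the expression (((6 ⊗ -3) ⊕ (-4 ⊕ 9)) ⊗ ((5 ⊗ 7) ⊕ (2 ⊗ -1))) gives -3.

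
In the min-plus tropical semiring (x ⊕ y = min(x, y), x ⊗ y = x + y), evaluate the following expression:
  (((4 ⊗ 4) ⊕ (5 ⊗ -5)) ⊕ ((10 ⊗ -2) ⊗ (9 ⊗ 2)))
(((4 ⊗ 4) ⊕ (5 ⊗ -5)) ⊕ ((10 ⊗ -2) ⊗ (9 ⊗ 2))) = 0

Expand innermost to outermost. Recall ⊕ takes the minimum of its arguments and ⊗ takes their sum. Working out the expression (((4 ⊗ 4) ⊕ (5 ⊗ -5)) ⊕ ((10 ⊗ -2) ⊗ (9 ⊗ 2))) gives 0.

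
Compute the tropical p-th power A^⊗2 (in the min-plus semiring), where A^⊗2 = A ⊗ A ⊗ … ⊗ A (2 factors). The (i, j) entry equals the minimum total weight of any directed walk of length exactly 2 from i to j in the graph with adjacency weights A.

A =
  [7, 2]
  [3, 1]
A^⊗2 =
  [5, 3]
  [4, 2]

Each entry (A^⊗2)_ij equals the minimum over all length-2 walks i = v_0 → v_1 → … → v_2 = j of Σ_t A[v_t][v_{t+1}]. For example, for (i, j) = (0, 1) we minimise over 2 possible intermediate vertex sequences; the minimum is 3, attained along the walk 0 → 1 → 1.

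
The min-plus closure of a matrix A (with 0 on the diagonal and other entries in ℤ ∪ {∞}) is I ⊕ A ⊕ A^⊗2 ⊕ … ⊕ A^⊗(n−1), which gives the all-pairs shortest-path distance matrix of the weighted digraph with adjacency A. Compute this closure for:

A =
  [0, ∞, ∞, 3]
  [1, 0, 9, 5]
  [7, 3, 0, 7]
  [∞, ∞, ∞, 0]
Closure =
  [0, ∞, ∞, 3]
  [1, 0, 9, 4]
  [4, 3, 0, 7]
  [∞, ∞, ∞, 0]

This is the Floyd-Warshall all-pairs shortest-path computation. For each intermediate vertex k = 0, 1, …, 3, update dist[i][j] ← min(dist[i][j], dist[i][k] + dist[k][j]). The final matrix gives, for each (i, j), the minimum total weight of any directed path from i to j (possibly empty when i = j).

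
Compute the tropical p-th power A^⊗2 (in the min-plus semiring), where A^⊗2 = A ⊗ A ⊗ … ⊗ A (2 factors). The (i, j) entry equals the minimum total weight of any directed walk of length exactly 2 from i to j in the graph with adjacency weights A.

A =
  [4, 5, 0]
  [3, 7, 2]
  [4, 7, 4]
A^⊗2 =
  [4, 7, 4]
  [6, 8, 3]
  [8, 9, 4]

Each entry (A^⊗2)_ij equals the minimum over all length-2 walks i = v_0 → v_1 → … → v_2 = j of Σ_t A[v_t][v_{t+1}]. For example, for (i, j) = (0, 2) we minimise over 3 possible intermediate vertex sequences; the minimum is 4, attained along the walk 0 → 0 → 2.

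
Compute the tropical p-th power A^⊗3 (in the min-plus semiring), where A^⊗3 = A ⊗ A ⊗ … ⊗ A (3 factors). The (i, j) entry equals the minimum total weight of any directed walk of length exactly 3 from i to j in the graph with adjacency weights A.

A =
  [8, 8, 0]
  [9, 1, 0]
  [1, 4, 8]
A^⊗3 =
  [9, 5, 1]
  [2, 3, 1]
  [2, 5, 5]

Each entry (A^⊗3)_ij equals the minimum over all length-3 walks i = v_0 → v_1 → … → v_3 = j of Σ_t A[v_t][v_{t+1}]. For example, for (i, j) = (0, 2) we minimise over 9 possible intermediate vertex sequences; the minimum is 1, attained along the walk 0 → 2 → 0 → 2.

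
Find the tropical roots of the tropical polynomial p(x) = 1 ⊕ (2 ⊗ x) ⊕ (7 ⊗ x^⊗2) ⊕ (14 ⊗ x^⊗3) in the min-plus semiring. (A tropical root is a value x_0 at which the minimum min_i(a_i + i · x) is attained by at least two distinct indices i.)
Roots: {-7, -5, -1}

Each tropical root is a break point of the lower envelope of the lines y = a_i + i · x (there are 4 lines, with slopes 0, 1, ..., 3). Only the lines that attain the minimum somewhere contribute to roots; other lines are dominated. Here the surviving (envelope) indices are i = 3, i = 2, i = 1, i = 0.
Intersections between consecutive envelope lines give the roots: for adjacent envelope indices i < j the intersection is x = (a_i − a_j) / (j − i). Reading off the sorted break points: {-7, -5, -1}.
Verification: at each break x_0, at least two indices attain the minimum of min_i(a_i + i · x_0).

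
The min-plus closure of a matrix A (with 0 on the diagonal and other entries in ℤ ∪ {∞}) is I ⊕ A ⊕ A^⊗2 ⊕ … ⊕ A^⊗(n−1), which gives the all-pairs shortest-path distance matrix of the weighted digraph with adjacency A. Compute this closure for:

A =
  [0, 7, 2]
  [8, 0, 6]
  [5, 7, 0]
Closure =
  [0, 7, 2]
  [8, 0, 6]
  [5, 7, 0]

This is the Floyd-Warshall all-pairs shortest-path computation. For each intermediate vertex k = 0, 1, …, 2, update dist[i][j] ← min(dist[i][j], dist[i][k] + dist[k][j]). The final matrix gives, for each (i, j), the minimum total weight of any directed path from i to j (possibly empty when i = j).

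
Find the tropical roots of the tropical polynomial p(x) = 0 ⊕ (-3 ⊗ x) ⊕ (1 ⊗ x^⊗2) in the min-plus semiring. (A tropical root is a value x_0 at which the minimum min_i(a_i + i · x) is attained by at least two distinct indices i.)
Roots: {-4, 3}

Each tropical root is a break point of the lower envelope of the lines y = a_i + i · x (there are 3 lines, with slopes 0, 1, ..., 2). Only the lines that attain the minimum somewhere contribute to roots; other lines are dominated. Here the surviving (envelope) indices are i = 2, i = 1, i = 0.
Intersections between consecutive envelope lines give the roots: for adjacent envelope indices i < j the intersection is x = (a_i − a_j) / (j − i). Reading off the sorted break points: {-4, 3}.
Verification: at each break x_0, at least two indices attain the minimum of min_i(a_i + i · x_0).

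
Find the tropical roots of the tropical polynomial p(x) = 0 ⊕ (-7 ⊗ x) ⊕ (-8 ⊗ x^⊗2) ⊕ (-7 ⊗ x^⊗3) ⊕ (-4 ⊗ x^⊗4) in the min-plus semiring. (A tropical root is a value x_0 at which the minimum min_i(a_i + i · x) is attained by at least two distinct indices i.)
Roots: {-3, -1, 1, 7}

Each tropical root is a break point of the lower envelope of the lines y = a_i + i · x (there are 5 lines, with slopes 0, 1, ..., 4). Only the lines that attain the minimum somewhere contribute to roots; other lines are dominated. Here the surviving (envelope) indices are i = 4, i = 3, i = 2, i = 1, i = 0.
Intersections between consecutive envelope lines give the roots: for adjacent envelope indices i < j the intersection is x = (a_i − a_j) / (j − i). Reading off the sorted break points: {-3, -1, 1, 7}.
Verification: at each break x_0, at least two indices attain the minimum of min_i(a_i + i · x_0).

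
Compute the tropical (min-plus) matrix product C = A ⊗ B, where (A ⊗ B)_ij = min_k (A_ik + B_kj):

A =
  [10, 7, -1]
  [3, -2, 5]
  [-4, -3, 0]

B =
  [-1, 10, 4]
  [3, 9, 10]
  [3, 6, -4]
A ⊗ B =
  [2, 5, -5]
  [1, 7, 1]
  [-5, 6, -4]

Apply the min-plus product entry-by-entry:
  C[0][0] = min over k of (A[0][0] + B[0][0] = 10 + -1 = 9, A[0][1] + B[1][0] = 7 + 3 = 10, A[0][2] + B[2][0] = -1 + 3 = 2) = 2 (attained at k = 2)
  C[0][1] = min over k of (A[0][0] + B[0][1] = 10 + 10 = 20, A[0][1] + B[1][1] = 7 + 9 = 16, A[0][2] + B[2][1] = -1 + 6 = 5) = 5 (attained at k = 2)
  C[0][2] = min over k of (A[0][0] + B[0][2] = 10 + 4 = 14, A[0][1] + B[1][2] = 7 + 10 = 17, A[0][2] + B[2][2] = -1 + -4 = -5) = -5 (attained at k = 2)
  C[1][0] = min over k of (A[1][0] + B[0][0] = 3 + -1 = 2, A[1][1] + B[1][0] = -2 + 3 = 1, A[1][2] + B[2][0] = 5 + 3 = 8) = 1 (attained at k = 1)
  C[1][1] = min over k of (A[1][0] + B[0][1] = 3 + 10 = 13, A[1][1] + B[1][1] = -2 + 9 = 7, A[1][2] + B[2][1] = 5 + 6 = 11) = 7 (attained at k = 1)
  C[1][2] = min over k of (A[1][0] + B[0][2] = 3 + 4 = 7, A[1][1] + B[1][2] = -2 + 10 = 8, A[1][2] + B[2][2] = 5 + -4 = 1) = 1 (attained at k = 2)
  C[2][0] = min over k of (A[2][0] + B[0][0] = -4 + -1 = -5, A[2][1] + B[1][0] = -3 + 3 = 0, A[2][2] + B[2][0] = 0 + 3 = 3) = -5 (attained at k = 0)
  C[2][1] = min over k of (A[2][0] + B[0][1] = -4 + 10 = 6, A[2][1] + B[1][1] = -3 + 9 = 6, A[2][2] + B[2][1] = 0 + 6 = 6) = 6 (attained at k = 0)
  C[2][2] = min over k of (A[2][0] + B[0][2] = -4 + 4 = 0, A[2][1] + B[1][2] = -3 + 10 = 7, A[2][2] + B[2][2] = 0 + -4 = -4) = -4 (attained at k = 2)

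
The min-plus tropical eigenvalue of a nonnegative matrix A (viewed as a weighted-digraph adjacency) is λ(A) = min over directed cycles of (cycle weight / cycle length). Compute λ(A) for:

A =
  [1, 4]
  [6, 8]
λ(A) = 1

Enumerate directed cycles and compute their means (weight / length). Sample:
  cycle 0 → 0: weight = 1, length = 1, mean = 1/1 ≈ 1.000
  cycle 1 → 1: weight = 8, length = 1, mean = 8/1 ≈ 8.000
  cycle 0 → 1 → 0: weight = 10, length = 2, mean = 10/2 ≈ 5.000
  cycle 1 → 0 → 1: weight = 10, length = 2, mean = 10/2 ≈ 5.000
Minimum mean = 1.000, attained e.g. along the cycle 0 → 0 with weight 1 and length 1. So λ(A) = 1/1 = 1.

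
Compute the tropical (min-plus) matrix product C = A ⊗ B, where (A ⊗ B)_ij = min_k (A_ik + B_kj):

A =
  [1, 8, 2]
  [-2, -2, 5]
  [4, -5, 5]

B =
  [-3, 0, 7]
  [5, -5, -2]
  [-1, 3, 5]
A ⊗ B =
  [-2, 1, 6]
  [-5, -7, -4]
  [0, -10, -7]

Apply the min-plus product entry-by-entry:
  C[0][0] = min over k of (A[0][0] + B[0][0] = 1 + -3 = -2, A[0][1] + B[1][0] = 8 + 5 = 13, A[0][2] + B[2][0] = 2 + -1 = 1) = -2 (attained at k = 0)
  C[0][1] = min over k of (A[0][0] + B[0][1] = 1 + 0 = 1, A[0][1] + B[1][1] = 8 + -5 = 3, A[0][2] + B[2][1] = 2 + 3 = 5) = 1 (attained at k = 0)
  C[0][2] = min over k of (A[0][0] + B[0][2] = 1 + 7 = 8, A[0][1] + B[1][2] = 8 + -2 = 6, A[0][2] + B[2][2] = 2 + 5 = 7) = 6 (attained at k = 1)
  C[1][0] = min over k of (A[1][0] + B[0][0] = -2 + -3 = -5, A[1][1] + B[1][0] = -2 + 5 = 3, A[1][2] + B[2][0] = 5 + -1 = 4) = -5 (attained at k = 0)
  C[1][1] = min over k of (A[1][0] + B[0][1] = -2 + 0 = -2, A[1][1] + B[1][1] = -2 + -5 = -7, A[1][2] + B[2][1] = 5 + 3 = 8) = -7 (attained at k = 1)
  C[1][2] = min over k of (A[1][0] + B[0][2] = -2 + 7 = 5, A[1][1] + B[1][2] = -2 + -2 = -4, A[1][2] + B[2][2] = 5 + 5 = 10) = -4 (attained at k = 1)
  C[2][0] = min over k of (A[2][0] + B[0][0] = 4 + -3 = 1, A[2][1] + B[1][0] = -5 + 5 = 0, A[2][2] + B[2][0] = 5 + -1 = 4) = 0 (attained at k = 1)
  C[2][1] = min over k of (A[2][0] + B[0][1] = 4 + 0 = 4, A[2][1] + B[1][1] = -5 + -5 = -10, A[2][2] + B[2][1] = 5 + 3 = 8) = -10 (attained at k = 1)
  C[2][2] = min over k of (A[2][0] + B[0][2] = 4 + 7 = 11, A[2][1] + B[1][2] = -5 + -2 = -7, A[2][2] + B[2][2] = 5 + 5 = 10) = -7 (attained at k = 1)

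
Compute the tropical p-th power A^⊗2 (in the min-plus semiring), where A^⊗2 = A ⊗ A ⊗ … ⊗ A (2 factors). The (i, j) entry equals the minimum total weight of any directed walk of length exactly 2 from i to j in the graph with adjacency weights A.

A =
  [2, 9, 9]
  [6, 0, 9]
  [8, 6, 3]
A^⊗2 =
  [4, 9, 11]
  [6, 0, 9]
  [10, 6, 6]

Each entry (A^⊗2)_ij equals the minimum over all length-2 walks i = v_0 → v_1 → … → v_2 = j of Σ_t A[v_t][v_{t+1}]. For example, for (i, j) = (0, 2) we minimise over 3 possible intermediate vertex sequences; the minimum is 11, attained along the walk 0 → 0 → 2.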